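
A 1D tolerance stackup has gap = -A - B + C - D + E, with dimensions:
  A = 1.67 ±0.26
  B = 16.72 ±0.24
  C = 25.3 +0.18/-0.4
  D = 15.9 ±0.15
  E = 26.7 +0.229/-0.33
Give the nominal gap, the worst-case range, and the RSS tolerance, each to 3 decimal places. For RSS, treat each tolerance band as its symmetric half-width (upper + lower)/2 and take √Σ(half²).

nominal=17.710 wc=[16.330,18.769] rss=0.557

Stack each dimension's contribution:
  -A: nom -1.670 → Σnom=-1.670; wc +0.260/-0.260 → slack +0.260/-0.260; half-tol=0.260, Σhalf²=0.067600
  -B: nom -16.720 → Σnom=-18.390; wc +0.240/-0.240 → slack +0.500/-0.500; half-tol=0.240, Σhalf²=0.125200
  +C: nom +25.300 → Σnom=6.910; wc +0.180/-0.400 → slack +0.680/-0.900; half-tol=0.290, Σhalf²=0.209300
  -D: nom -15.900 → Σnom=-8.990; wc +0.150/-0.150 → slack +0.830/-1.050; half-tol=0.150, Σhalf²=0.231800
  +E: nom +26.700 → Σnom=17.710; wc +0.229/-0.330 → slack +1.059/-1.380; half-tol=0.280, Σhalf²=0.309920
Nominal = 17.710. Worst-case = [17.710 - 1.380, 17.710 + 1.059] = [16.330, 18.769]. RSS = √0.309920 = 0.557.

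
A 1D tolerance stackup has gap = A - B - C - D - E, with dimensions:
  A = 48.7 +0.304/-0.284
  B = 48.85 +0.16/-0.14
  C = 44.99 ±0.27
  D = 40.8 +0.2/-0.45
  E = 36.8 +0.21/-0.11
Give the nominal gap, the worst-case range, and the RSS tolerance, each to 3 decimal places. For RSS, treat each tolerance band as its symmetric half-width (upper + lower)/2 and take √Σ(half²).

nominal=-122.740 wc=[-123.864,-121.466] rss=0.560

Stack each dimension's contribution:
  +A: nom +48.700 → Σnom=48.700; wc +0.304/-0.284 → slack +0.304/-0.284; half-tol=0.294, Σhalf²=0.086436
  -B: nom -48.850 → Σnom=-0.150; wc +0.140/-0.160 → slack +0.444/-0.444; half-tol=0.150, Σhalf²=0.108936
  -C: nom -44.990 → Σnom=-45.140; wc +0.270/-0.270 → slack +0.714/-0.714; half-tol=0.270, Σhalf²=0.181836
  -D: nom -40.800 → Σnom=-85.940; wc +0.450/-0.200 → slack +1.164/-0.914; half-tol=0.325, Σhalf²=0.287461
  -E: nom -36.800 → Σnom=-122.740; wc +0.110/-0.210 → slack +1.274/-1.124; half-tol=0.160, Σhalf²=0.313061
Nominal = -122.740. Worst-case = [-122.740 - 1.124, -122.740 + 1.274] = [-123.864, -121.466]. RSS = √0.313061 = 0.560.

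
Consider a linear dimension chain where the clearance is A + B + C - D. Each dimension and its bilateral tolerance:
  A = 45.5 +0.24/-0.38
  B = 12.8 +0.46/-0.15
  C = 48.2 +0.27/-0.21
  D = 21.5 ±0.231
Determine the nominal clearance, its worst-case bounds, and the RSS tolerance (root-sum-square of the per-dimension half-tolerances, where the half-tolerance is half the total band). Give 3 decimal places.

nominal=85.000 wc=[84.029,86.201] rss=0.548

Stack each dimension's contribution:
  +A: nom +45.500 → Σnom=45.500; wc +0.240/-0.380 → slack +0.240/-0.380; half-tol=0.310, Σhalf²=0.096100
  +B: nom +12.800 → Σnom=58.300; wc +0.460/-0.150 → slack +0.700/-0.530; half-tol=0.305, Σhalf²=0.189125
  +C: nom +48.200 → Σnom=106.500; wc +0.270/-0.210 → slack +0.970/-0.740; half-tol=0.240, Σhalf²=0.246725
  -D: nom -21.500 → Σnom=85.000; wc +0.231/-0.231 → slack +1.201/-0.971; half-tol=0.231, Σhalf²=0.300086
Nominal = 85.000. Worst-case = [85.000 - 0.971, 85.000 + 1.201] = [84.029, 86.201]. RSS = √0.300086 = 0.548.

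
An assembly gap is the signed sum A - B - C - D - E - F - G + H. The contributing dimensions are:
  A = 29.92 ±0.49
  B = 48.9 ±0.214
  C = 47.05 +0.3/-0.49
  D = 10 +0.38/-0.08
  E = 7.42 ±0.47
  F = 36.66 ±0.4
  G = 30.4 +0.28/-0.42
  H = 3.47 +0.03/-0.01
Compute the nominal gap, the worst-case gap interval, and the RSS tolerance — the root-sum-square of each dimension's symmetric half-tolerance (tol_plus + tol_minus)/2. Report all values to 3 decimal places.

Stack each dimension's contribution:
  +A: nom +29.920 → Σnom=29.920; wc +0.490/-0.490 → slack +0.490/-0.490; half-tol=0.490, Σhalf²=0.240100
  -B: nom -48.900 → Σnom=-18.980; wc +0.214/-0.214 → slack +0.704/-0.704; half-tol=0.214, Σhalf²=0.285896
  -C: nom -47.050 → Σnom=-66.030; wc +0.490/-0.300 → slack +1.194/-1.004; half-tol=0.395, Σhalf²=0.441921
  -D: nom -10.000 → Σnom=-76.030; wc +0.080/-0.380 → slack +1.274/-1.384; half-tol=0.230, Σhalf²=0.494821
  -E: nom -7.420 → Σnom=-83.450; wc +0.470/-0.470 → slack +1.744/-1.854; half-tol=0.470, Σhalf²=0.715721
  -F: nom -36.660 → Σnom=-120.110; wc +0.400/-0.400 → slack +2.144/-2.254; half-tol=0.400, Σhalf²=0.875721
  -G: nom -30.400 → Σnom=-150.510; wc +0.420/-0.280 → slack +2.564/-2.534; half-tol=0.350, Σhalf²=0.998221
  +H: nom +3.470 → Σnom=-147.040; wc +0.030/-0.010 → slack +2.594/-2.544; half-tol=0.020, Σhalf²=0.998621
Nominal = -147.040. Worst-case = [-147.040 - 2.544, -147.040 + 2.594] = [-149.584, -144.446]. RSS = √0.998621 = 0.999.

nominal=-147.040 wc=[-149.584,-144.446] rss=0.999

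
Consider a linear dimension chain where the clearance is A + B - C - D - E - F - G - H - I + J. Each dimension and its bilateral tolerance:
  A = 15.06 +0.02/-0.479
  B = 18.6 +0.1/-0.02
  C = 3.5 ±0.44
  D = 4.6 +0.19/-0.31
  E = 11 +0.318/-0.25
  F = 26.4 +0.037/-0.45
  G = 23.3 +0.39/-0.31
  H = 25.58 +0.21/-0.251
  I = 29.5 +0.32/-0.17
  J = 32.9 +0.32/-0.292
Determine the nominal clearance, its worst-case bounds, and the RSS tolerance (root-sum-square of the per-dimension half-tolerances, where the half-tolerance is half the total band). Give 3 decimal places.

nominal=-57.320 wc=[-60.016,-54.699] rss=0.889

Stack each dimension's contribution:
  +A: nom +15.060 → Σnom=15.060; wc +0.020/-0.479 → slack +0.020/-0.479; half-tol=0.249, Σhalf²=0.062250
  +B: nom +18.600 → Σnom=33.660; wc +0.100/-0.020 → slack +0.120/-0.499; half-tol=0.060, Σhalf²=0.065850
  -C: nom -3.500 → Σnom=30.160; wc +0.440/-0.440 → slack +0.560/-0.939; half-tol=0.440, Σhalf²=0.259450
  -D: nom -4.600 → Σnom=25.560; wc +0.310/-0.190 → slack +0.870/-1.129; half-tol=0.250, Σhalf²=0.321950
  -E: nom -11.000 → Σnom=14.560; wc +0.250/-0.318 → slack +1.120/-1.447; half-tol=0.284, Σhalf²=0.402606
  -F: nom -26.400 → Σnom=-11.840; wc +0.450/-0.037 → slack +1.570/-1.484; half-tol=0.243, Σhalf²=0.461898
  -G: nom -23.300 → Σnom=-35.140; wc +0.310/-0.390 → slack +1.880/-1.874; half-tol=0.350, Σhalf²=0.584398
  -H: nom -25.580 → Σnom=-60.720; wc +0.251/-0.210 → slack +2.131/-2.084; half-tol=0.230, Σhalf²=0.637529
  -I: nom -29.500 → Σnom=-90.220; wc +0.170/-0.320 → slack +2.301/-2.404; half-tol=0.245, Σhalf²=0.697554
  +J: nom +32.900 → Σnom=-57.320; wc +0.320/-0.292 → slack +2.621/-2.696; half-tol=0.306, Σhalf²=0.791190
Nominal = -57.320. Worst-case = [-57.320 - 2.696, -57.320 + 2.621] = [-60.016, -54.699]. RSS = √0.791190 = 0.889.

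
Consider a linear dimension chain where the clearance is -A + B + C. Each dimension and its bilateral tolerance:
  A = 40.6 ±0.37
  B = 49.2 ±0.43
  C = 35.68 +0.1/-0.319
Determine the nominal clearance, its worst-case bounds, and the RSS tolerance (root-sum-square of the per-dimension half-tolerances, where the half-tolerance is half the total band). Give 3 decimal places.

nominal=44.280 wc=[43.161,45.180] rss=0.605

Stack each dimension's contribution:
  -A: nom -40.600 → Σnom=-40.600; wc +0.370/-0.370 → slack +0.370/-0.370; half-tol=0.370, Σhalf²=0.136900
  +B: nom +49.200 → Σnom=8.600; wc +0.430/-0.430 → slack +0.800/-0.800; half-tol=0.430, Σhalf²=0.321800
  +C: nom +35.680 → Σnom=44.280; wc +0.100/-0.319 → slack +0.900/-1.119; half-tol=0.210, Σhalf²=0.365690
Nominal = 44.280. Worst-case = [44.280 - 1.119, 44.280 + 0.900] = [43.161, 45.180]. RSS = √0.365690 = 0.605.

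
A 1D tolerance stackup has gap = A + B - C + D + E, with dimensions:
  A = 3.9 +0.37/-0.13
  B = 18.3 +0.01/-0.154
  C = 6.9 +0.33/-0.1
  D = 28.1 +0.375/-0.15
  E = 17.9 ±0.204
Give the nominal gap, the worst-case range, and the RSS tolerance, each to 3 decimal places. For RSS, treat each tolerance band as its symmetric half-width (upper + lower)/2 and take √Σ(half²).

nominal=61.300 wc=[60.332,62.359] rss=0.475

Stack each dimension's contribution:
  +A: nom +3.900 → Σnom=3.900; wc +0.370/-0.130 → slack +0.370/-0.130; half-tol=0.250, Σhalf²=0.062500
  +B: nom +18.300 → Σnom=22.200; wc +0.010/-0.154 → slack +0.380/-0.284; half-tol=0.082, Σhalf²=0.069224
  -C: nom -6.900 → Σnom=15.300; wc +0.100/-0.330 → slack +0.480/-0.614; half-tol=0.215, Σhalf²=0.115449
  +D: nom +28.100 → Σnom=43.400; wc +0.375/-0.150 → slack +0.855/-0.764; half-tol=0.263, Σhalf²=0.184355
  +E: nom +17.900 → Σnom=61.300; wc +0.204/-0.204 → slack +1.059/-0.968; half-tol=0.204, Σhalf²=0.225971
Nominal = 61.300. Worst-case = [61.300 - 0.968, 61.300 + 1.059] = [60.332, 62.359]. RSS = √0.225971 = 0.475.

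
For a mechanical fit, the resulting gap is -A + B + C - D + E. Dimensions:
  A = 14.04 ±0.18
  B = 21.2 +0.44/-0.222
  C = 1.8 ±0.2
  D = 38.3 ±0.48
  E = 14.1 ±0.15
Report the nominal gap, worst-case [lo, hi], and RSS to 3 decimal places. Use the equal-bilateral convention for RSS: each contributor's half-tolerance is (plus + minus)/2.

Stack each dimension's contribution:
  -A: nom -14.040 → Σnom=-14.040; wc +0.180/-0.180 → slack +0.180/-0.180; half-tol=0.180, Σhalf²=0.032400
  +B: nom +21.200 → Σnom=7.160; wc +0.440/-0.222 → slack +0.620/-0.402; half-tol=0.331, Σhalf²=0.141961
  +C: nom +1.800 → Σnom=8.960; wc +0.200/-0.200 → slack +0.820/-0.602; half-tol=0.200, Σhalf²=0.181961
  -D: nom -38.300 → Σnom=-29.340; wc +0.480/-0.480 → slack +1.300/-1.082; half-tol=0.480, Σhalf²=0.412361
  +E: nom +14.100 → Σnom=-15.240; wc +0.150/-0.150 → slack +1.450/-1.232; half-tol=0.150, Σhalf²=0.434861
Nominal = -15.240. Worst-case = [-15.240 - 1.232, -15.240 + 1.450] = [-16.472, -13.790]. RSS = √0.434861 = 0.659.

nominal=-15.240 wc=[-16.472,-13.790] rss=0.659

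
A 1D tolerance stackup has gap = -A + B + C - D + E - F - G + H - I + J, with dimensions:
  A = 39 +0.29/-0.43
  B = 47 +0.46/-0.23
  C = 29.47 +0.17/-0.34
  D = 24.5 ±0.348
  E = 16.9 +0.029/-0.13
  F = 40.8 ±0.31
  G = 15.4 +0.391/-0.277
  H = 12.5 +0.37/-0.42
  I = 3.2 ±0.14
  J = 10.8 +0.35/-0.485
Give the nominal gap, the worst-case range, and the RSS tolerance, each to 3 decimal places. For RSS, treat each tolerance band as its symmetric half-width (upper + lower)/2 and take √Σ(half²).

Stack each dimension's contribution:
  -A: nom -39.000 → Σnom=-39.000; wc +0.430/-0.290 → slack +0.430/-0.290; half-tol=0.360, Σhalf²=0.129600
  +B: nom +47.000 → Σnom=8.000; wc +0.460/-0.230 → slack +0.890/-0.520; half-tol=0.345, Σhalf²=0.248625
  +C: nom +29.470 → Σnom=37.470; wc +0.170/-0.340 → slack +1.060/-0.860; half-tol=0.255, Σhalf²=0.313650
  -D: nom -24.500 → Σnom=12.970; wc +0.348/-0.348 → slack +1.408/-1.208; half-tol=0.348, Σhalf²=0.434754
  +E: nom +16.900 → Σnom=29.870; wc +0.029/-0.130 → slack +1.437/-1.338; half-tol=0.080, Σhalf²=0.441074
  -F: nom -40.800 → Σnom=-10.930; wc +0.310/-0.310 → slack +1.747/-1.648; half-tol=0.310, Σhalf²=0.537174
  -G: nom -15.400 → Σnom=-26.330; wc +0.277/-0.391 → slack +2.024/-2.039; half-tol=0.334, Σhalf²=0.648730
  +H: nom +12.500 → Σnom=-13.830; wc +0.370/-0.420 → slack +2.394/-2.459; half-tol=0.395, Σhalf²=0.804755
  -I: nom -3.200 → Σnom=-17.030; wc +0.140/-0.140 → slack +2.534/-2.599; half-tol=0.140, Σhalf²=0.824355
  +J: nom +10.800 → Σnom=-6.230; wc +0.350/-0.485 → slack +2.884/-3.084; half-tol=0.417, Σhalf²=0.998661
Nominal = -6.230. Worst-case = [-6.230 - 3.084, -6.230 + 2.884] = [-9.314, -3.346]. RSS = √0.998661 = 0.999.

nominal=-6.230 wc=[-9.314,-3.346] rss=0.999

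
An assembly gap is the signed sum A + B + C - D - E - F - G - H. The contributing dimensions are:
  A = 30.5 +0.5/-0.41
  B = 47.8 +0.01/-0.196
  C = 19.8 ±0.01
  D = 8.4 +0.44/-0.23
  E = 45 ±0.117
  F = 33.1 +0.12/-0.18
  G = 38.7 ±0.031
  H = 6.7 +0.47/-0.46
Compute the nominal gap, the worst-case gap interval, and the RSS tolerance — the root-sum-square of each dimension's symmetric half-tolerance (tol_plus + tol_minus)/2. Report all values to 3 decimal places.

nominal=-33.800 wc=[-35.594,-32.262] rss=0.764

Stack each dimension's contribution:
  +A: nom +30.500 → Σnom=30.500; wc +0.500/-0.410 → slack +0.500/-0.410; half-tol=0.455, Σhalf²=0.207025
  +B: nom +47.800 → Σnom=78.300; wc +0.010/-0.196 → slack +0.510/-0.606; half-tol=0.103, Σhalf²=0.217634
  +C: nom +19.800 → Σnom=98.100; wc +0.010/-0.010 → slack +0.520/-0.616; half-tol=0.010, Σhalf²=0.217734
  -D: nom -8.400 → Σnom=89.700; wc +0.230/-0.440 → slack +0.750/-1.056; half-tol=0.335, Σhalf²=0.329959
  -E: nom -45.000 → Σnom=44.700; wc +0.117/-0.117 → slack +0.867/-1.173; half-tol=0.117, Σhalf²=0.343648
  -F: nom -33.100 → Σnom=11.600; wc +0.180/-0.120 → slack +1.047/-1.293; half-tol=0.150, Σhalf²=0.366148
  -G: nom -38.700 → Σnom=-27.100; wc +0.031/-0.031 → slack +1.078/-1.324; half-tol=0.031, Σhalf²=0.367109
  -H: nom -6.700 → Σnom=-33.800; wc +0.460/-0.470 → slack +1.538/-1.794; half-tol=0.465, Σhalf²=0.583334
Nominal = -33.800. Worst-case = [-33.800 - 1.794, -33.800 + 1.538] = [-35.594, -32.262]. RSS = √0.583334 = 0.764.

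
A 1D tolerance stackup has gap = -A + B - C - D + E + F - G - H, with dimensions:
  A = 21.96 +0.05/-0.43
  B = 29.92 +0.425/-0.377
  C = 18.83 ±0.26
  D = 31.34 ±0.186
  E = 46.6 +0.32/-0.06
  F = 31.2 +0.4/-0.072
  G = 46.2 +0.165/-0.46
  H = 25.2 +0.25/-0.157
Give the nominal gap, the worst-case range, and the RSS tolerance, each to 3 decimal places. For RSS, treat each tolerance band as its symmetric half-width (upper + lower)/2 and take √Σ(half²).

Stack each dimension's contribution:
  -A: nom -21.960 → Σnom=-21.960; wc +0.430/-0.050 → slack +0.430/-0.050; half-tol=0.240, Σhalf²=0.057600
  +B: nom +29.920 → Σnom=7.960; wc +0.425/-0.377 → slack +0.855/-0.427; half-tol=0.401, Σhalf²=0.218401
  -C: nom -18.830 → Σnom=-10.870; wc +0.260/-0.260 → slack +1.115/-0.687; half-tol=0.260, Σhalf²=0.286001
  -D: nom -31.340 → Σnom=-42.210; wc +0.186/-0.186 → slack +1.301/-0.873; half-tol=0.186, Σhalf²=0.320597
  +E: nom +46.600 → Σnom=4.390; wc +0.320/-0.060 → slack +1.621/-0.933; half-tol=0.190, Σhalf²=0.356697
  +F: nom +31.200 → Σnom=35.590; wc +0.400/-0.072 → slack +2.021/-1.005; half-tol=0.236, Σhalf²=0.412393
  -G: nom -46.200 → Σnom=-10.610; wc +0.460/-0.165 → slack +2.481/-1.170; half-tol=0.312, Σhalf²=0.510049
  -H: nom -25.200 → Σnom=-35.810; wc +0.157/-0.250 → slack +2.638/-1.420; half-tol=0.204, Σhalf²=0.551462
Nominal = -35.810. Worst-case = [-35.810 - 1.420, -35.810 + 2.638] = [-37.230, -33.172]. RSS = √0.551462 = 0.743.

nominal=-35.810 wc=[-37.230,-33.172] rss=0.743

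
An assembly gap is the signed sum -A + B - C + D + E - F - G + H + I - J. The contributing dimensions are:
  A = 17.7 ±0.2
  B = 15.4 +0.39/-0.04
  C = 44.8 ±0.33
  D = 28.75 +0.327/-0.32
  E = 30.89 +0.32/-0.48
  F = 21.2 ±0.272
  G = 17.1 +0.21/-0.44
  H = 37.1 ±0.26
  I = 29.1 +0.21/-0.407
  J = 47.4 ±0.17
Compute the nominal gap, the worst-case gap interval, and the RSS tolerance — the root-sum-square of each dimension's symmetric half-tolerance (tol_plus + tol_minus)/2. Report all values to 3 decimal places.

nominal=-6.960 wc=[-9.649,-4.041] rss=0.912

Stack each dimension's contribution:
  -A: nom -17.700 → Σnom=-17.700; wc +0.200/-0.200 → slack +0.200/-0.200; half-tol=0.200, Σhalf²=0.040000
  +B: nom +15.400 → Σnom=-2.300; wc +0.390/-0.040 → slack +0.590/-0.240; half-tol=0.215, Σhalf²=0.086225
  -C: nom -44.800 → Σnom=-47.100; wc +0.330/-0.330 → slack +0.920/-0.570; half-tol=0.330, Σhalf²=0.195125
  +D: nom +28.750 → Σnom=-18.350; wc +0.327/-0.320 → slack +1.247/-0.890; half-tol=0.324, Σhalf²=0.299777
  +E: nom +30.890 → Σnom=12.540; wc +0.320/-0.480 → slack +1.567/-1.370; half-tol=0.400, Σhalf²=0.459777
  -F: nom -21.200 → Σnom=-8.660; wc +0.272/-0.272 → slack +1.839/-1.642; half-tol=0.272, Σhalf²=0.533761
  -G: nom -17.100 → Σnom=-25.760; wc +0.440/-0.210 → slack +2.279/-1.852; half-tol=0.325, Σhalf²=0.639386
  +H: nom +37.100 → Σnom=11.340; wc +0.260/-0.260 → slack +2.539/-2.112; half-tol=0.260, Σhalf²=0.706986
  +I: nom +29.100 → Σnom=40.440; wc +0.210/-0.407 → slack +2.749/-2.519; half-tol=0.308, Σhalf²=0.802158
  -J: nom -47.400 → Σnom=-6.960; wc +0.170/-0.170 → slack +2.919/-2.689; half-tol=0.170, Σhalf²=0.831059
Nominal = -6.960. Worst-case = [-6.960 - 2.689, -6.960 + 2.919] = [-9.649, -4.041]. RSS = √0.831059 = 0.912.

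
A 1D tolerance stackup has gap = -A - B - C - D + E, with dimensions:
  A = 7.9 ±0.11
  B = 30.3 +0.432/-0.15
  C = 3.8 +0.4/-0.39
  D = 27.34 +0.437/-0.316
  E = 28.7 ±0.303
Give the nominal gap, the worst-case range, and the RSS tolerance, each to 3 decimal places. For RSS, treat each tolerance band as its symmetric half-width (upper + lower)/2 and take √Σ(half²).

nominal=-40.640 wc=[-42.322,-39.371] rss=0.697

Stack each dimension's contribution:
  -A: nom -7.900 → Σnom=-7.900; wc +0.110/-0.110 → slack +0.110/-0.110; half-tol=0.110, Σhalf²=0.012100
  -B: nom -30.300 → Σnom=-38.200; wc +0.150/-0.432 → slack +0.260/-0.542; half-tol=0.291, Σhalf²=0.096781
  -C: nom -3.800 → Σnom=-42.000; wc +0.390/-0.400 → slack +0.650/-0.942; half-tol=0.395, Σhalf²=0.252806
  -D: nom -27.340 → Σnom=-69.340; wc +0.316/-0.437 → slack +0.966/-1.379; half-tol=0.377, Σhalf²=0.394558
  +E: nom +28.700 → Σnom=-40.640; wc +0.303/-0.303 → slack +1.269/-1.682; half-tol=0.303, Σhalf²=0.486367
Nominal = -40.640. Worst-case = [-40.640 - 1.682, -40.640 + 1.269] = [-42.322, -39.371]. RSS = √0.486367 = 0.697.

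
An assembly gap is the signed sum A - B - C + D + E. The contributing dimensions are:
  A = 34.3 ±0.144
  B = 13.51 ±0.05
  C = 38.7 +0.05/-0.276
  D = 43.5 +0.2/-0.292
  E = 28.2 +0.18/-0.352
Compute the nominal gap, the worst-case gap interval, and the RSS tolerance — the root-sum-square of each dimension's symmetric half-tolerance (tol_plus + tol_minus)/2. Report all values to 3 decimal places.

nominal=53.790 wc=[52.902,54.640] rss=0.426

Stack each dimension's contribution:
  +A: nom +34.300 → Σnom=34.300; wc +0.144/-0.144 → slack +0.144/-0.144; half-tol=0.144, Σhalf²=0.020736
  -B: nom -13.510 → Σnom=20.790; wc +0.050/-0.050 → slack +0.194/-0.194; half-tol=0.050, Σhalf²=0.023236
  -C: nom -38.700 → Σnom=-17.910; wc +0.276/-0.050 → slack +0.470/-0.244; half-tol=0.163, Σhalf²=0.049805
  +D: nom +43.500 → Σnom=25.590; wc +0.200/-0.292 → slack +0.670/-0.536; half-tol=0.246, Σhalf²=0.110321
  +E: nom +28.200 → Σnom=53.790; wc +0.180/-0.352 → slack +0.850/-0.888; half-tol=0.266, Σhalf²=0.181077
Nominal = 53.790. Worst-case = [53.790 - 0.888, 53.790 + 0.850] = [52.902, 54.640]. RSS = √0.181077 = 0.426.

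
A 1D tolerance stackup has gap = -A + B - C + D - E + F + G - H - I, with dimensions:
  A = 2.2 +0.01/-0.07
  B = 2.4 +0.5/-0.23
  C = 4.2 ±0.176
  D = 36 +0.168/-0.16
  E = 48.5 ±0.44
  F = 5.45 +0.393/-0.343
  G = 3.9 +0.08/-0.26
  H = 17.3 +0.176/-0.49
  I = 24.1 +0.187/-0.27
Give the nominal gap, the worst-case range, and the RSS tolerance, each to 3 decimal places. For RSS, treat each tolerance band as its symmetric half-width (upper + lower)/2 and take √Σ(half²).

Stack each dimension's contribution:
  -A: nom -2.200 → Σnom=-2.200; wc +0.070/-0.010 → slack +0.070/-0.010; half-tol=0.040, Σhalf²=0.001600
  +B: nom +2.400 → Σnom=0.200; wc +0.500/-0.230 → slack +0.570/-0.240; half-tol=0.365, Σhalf²=0.134825
  -C: nom -4.200 → Σnom=-4.000; wc +0.176/-0.176 → slack +0.746/-0.416; half-tol=0.176, Σhalf²=0.165801
  +D: nom +36.000 → Σnom=32.000; wc +0.168/-0.160 → slack +0.914/-0.576; half-tol=0.164, Σhalf²=0.192697
  -E: nom -48.500 → Σnom=-16.500; wc +0.440/-0.440 → slack +1.354/-1.016; half-tol=0.440, Σhalf²=0.386297
  +F: nom +5.450 → Σnom=-11.050; wc +0.393/-0.343 → slack +1.747/-1.359; half-tol=0.368, Σhalf²=0.521721
  +G: nom +3.900 → Σnom=-7.150; wc +0.080/-0.260 → slack +1.827/-1.619; half-tol=0.170, Σhalf²=0.550621
  -H: nom -17.300 → Σnom=-24.450; wc +0.490/-0.176 → slack +2.317/-1.795; half-tol=0.333, Σhalf²=0.661510
  -I: nom -24.100 → Σnom=-48.550; wc +0.270/-0.187 → slack +2.587/-1.982; half-tol=0.229, Σhalf²=0.713722
Nominal = -48.550. Worst-case = [-48.550 - 1.982, -48.550 + 2.587] = [-50.532, -45.963]. RSS = √0.713722 = 0.845.

nominal=-48.550 wc=[-50.532,-45.963] rss=0.845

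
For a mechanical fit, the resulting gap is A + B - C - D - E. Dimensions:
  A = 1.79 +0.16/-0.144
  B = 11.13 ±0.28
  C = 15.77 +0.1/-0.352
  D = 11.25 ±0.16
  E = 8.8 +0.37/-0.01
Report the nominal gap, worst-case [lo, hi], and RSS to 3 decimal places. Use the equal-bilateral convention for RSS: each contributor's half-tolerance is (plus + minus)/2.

Stack each dimension's contribution:
  +A: nom +1.790 → Σnom=1.790; wc +0.160/-0.144 → slack +0.160/-0.144; half-tol=0.152, Σhalf²=0.023104
  +B: nom +11.130 → Σnom=12.920; wc +0.280/-0.280 → slack +0.440/-0.424; half-tol=0.280, Σhalf²=0.101504
  -C: nom -15.770 → Σnom=-2.850; wc +0.352/-0.100 → slack +0.792/-0.524; half-tol=0.226, Σhalf²=0.152580
  -D: nom -11.250 → Σnom=-14.100; wc +0.160/-0.160 → slack +0.952/-0.684; half-tol=0.160, Σhalf²=0.178180
  -E: nom -8.800 → Σnom=-22.900; wc +0.010/-0.370 → slack +0.962/-1.054; half-tol=0.190, Σhalf²=0.214280
Nominal = -22.900. Worst-case = [-22.900 - 1.054, -22.900 + 0.962] = [-23.954, -21.938]. RSS = √0.214280 = 0.463.

nominal=-22.900 wc=[-23.954,-21.938] rss=0.463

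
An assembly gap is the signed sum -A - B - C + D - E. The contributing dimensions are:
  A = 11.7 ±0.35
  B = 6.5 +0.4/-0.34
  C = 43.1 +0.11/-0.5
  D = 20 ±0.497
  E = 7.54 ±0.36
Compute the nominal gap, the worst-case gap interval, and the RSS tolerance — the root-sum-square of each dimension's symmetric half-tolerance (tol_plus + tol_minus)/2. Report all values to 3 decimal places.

nominal=-48.840 wc=[-50.557,-46.793] rss=0.854

Stack each dimension's contribution:
  -A: nom -11.700 → Σnom=-11.700; wc +0.350/-0.350 → slack +0.350/-0.350; half-tol=0.350, Σhalf²=0.122500
  -B: nom -6.500 → Σnom=-18.200; wc +0.340/-0.400 → slack +0.690/-0.750; half-tol=0.370, Σhalf²=0.259400
  -C: nom -43.100 → Σnom=-61.300; wc +0.500/-0.110 → slack +1.190/-0.860; half-tol=0.305, Σhalf²=0.352425
  +D: nom +20.000 → Σnom=-41.300; wc +0.497/-0.497 → slack +1.687/-1.357; half-tol=0.497, Σhalf²=0.599434
  -E: nom -7.540 → Σnom=-48.840; wc +0.360/-0.360 → slack +2.047/-1.717; half-tol=0.360, Σhalf²=0.729034
Nominal = -48.840. Worst-case = [-48.840 - 1.717, -48.840 + 2.047] = [-50.557, -46.793]. RSS = √0.729034 = 0.854.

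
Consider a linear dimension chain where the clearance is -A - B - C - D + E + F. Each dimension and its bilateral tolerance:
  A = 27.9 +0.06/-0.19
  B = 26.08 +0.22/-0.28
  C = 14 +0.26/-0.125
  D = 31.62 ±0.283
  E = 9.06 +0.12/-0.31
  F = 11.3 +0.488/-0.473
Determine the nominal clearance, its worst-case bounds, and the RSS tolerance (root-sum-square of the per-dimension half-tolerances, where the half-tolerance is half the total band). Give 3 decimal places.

Stack each dimension's contribution:
  -A: nom -27.900 → Σnom=-27.900; wc +0.190/-0.060 → slack +0.190/-0.060; half-tol=0.125, Σhalf²=0.015625
  -B: nom -26.080 → Σnom=-53.980; wc +0.280/-0.220 → slack +0.470/-0.280; half-tol=0.250, Σhalf²=0.078125
  -C: nom -14.000 → Σnom=-67.980; wc +0.125/-0.260 → slack +0.595/-0.540; half-tol=0.193, Σhalf²=0.115181
  -D: nom -31.620 → Σnom=-99.600; wc +0.283/-0.283 → slack +0.878/-0.823; half-tol=0.283, Σhalf²=0.195270
  +E: nom +9.060 → Σnom=-90.540; wc +0.120/-0.310 → slack +0.998/-1.133; half-tol=0.215, Σhalf²=0.241495
  +F: nom +11.300 → Σnom=-79.240; wc +0.488/-0.473 → slack +1.486/-1.606; half-tol=0.480, Σhalf²=0.472375
Nominal = -79.240. Worst-case = [-79.240 - 1.606, -79.240 + 1.486] = [-80.846, -77.754]. RSS = √0.472375 = 0.687.

nominal=-79.240 wc=[-80.846,-77.754] rss=0.687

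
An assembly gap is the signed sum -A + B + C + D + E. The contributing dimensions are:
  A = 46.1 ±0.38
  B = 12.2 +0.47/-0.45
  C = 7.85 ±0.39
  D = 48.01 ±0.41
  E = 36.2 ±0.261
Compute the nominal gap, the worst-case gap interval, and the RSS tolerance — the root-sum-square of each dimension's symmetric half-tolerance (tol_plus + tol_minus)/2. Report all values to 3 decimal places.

nominal=58.160 wc=[56.269,60.071] rss=0.863

Stack each dimension's contribution:
  -A: nom -46.100 → Σnom=-46.100; wc +0.380/-0.380 → slack +0.380/-0.380; half-tol=0.380, Σhalf²=0.144400
  +B: nom +12.200 → Σnom=-33.900; wc +0.470/-0.450 → slack +0.850/-0.830; half-tol=0.460, Σhalf²=0.356000
  +C: nom +7.850 → Σnom=-26.050; wc +0.390/-0.390 → slack +1.240/-1.220; half-tol=0.390, Σhalf²=0.508100
  +D: nom +48.010 → Σnom=21.960; wc +0.410/-0.410 → slack +1.650/-1.630; half-tol=0.410, Σhalf²=0.676200
  +E: nom +36.200 → Σnom=58.160; wc +0.261/-0.261 → slack +1.911/-1.891; half-tol=0.261, Σhalf²=0.744321
Nominal = 58.160. Worst-case = [58.160 - 1.891, 58.160 + 1.911] = [56.269, 60.071]. RSS = √0.744321 = 0.863.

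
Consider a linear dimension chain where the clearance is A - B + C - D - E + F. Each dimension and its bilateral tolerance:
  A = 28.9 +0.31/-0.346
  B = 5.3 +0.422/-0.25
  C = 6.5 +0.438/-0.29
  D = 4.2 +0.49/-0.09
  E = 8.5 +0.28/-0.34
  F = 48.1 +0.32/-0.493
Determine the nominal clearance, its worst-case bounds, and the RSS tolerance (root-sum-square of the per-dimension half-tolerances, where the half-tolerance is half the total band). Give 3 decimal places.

Stack each dimension's contribution:
  +A: nom +28.900 → Σnom=28.900; wc +0.310/-0.346 → slack +0.310/-0.346; half-tol=0.328, Σhalf²=0.107584
  -B: nom -5.300 → Σnom=23.600; wc +0.250/-0.422 → slack +0.560/-0.768; half-tol=0.336, Σhalf²=0.220480
  +C: nom +6.500 → Σnom=30.100; wc +0.438/-0.290 → slack +0.998/-1.058; half-tol=0.364, Σhalf²=0.352976
  -D: nom -4.200 → Σnom=25.900; wc +0.090/-0.490 → slack +1.088/-1.548; half-tol=0.290, Σhalf²=0.437076
  -E: nom -8.500 → Σnom=17.400; wc +0.340/-0.280 → slack +1.428/-1.828; half-tol=0.310, Σhalf²=0.533176
  +F: nom +48.100 → Σnom=65.500; wc +0.320/-0.493 → slack +1.748/-2.321; half-tol=0.406, Σhalf²=0.698418
Nominal = 65.500. Worst-case = [65.500 - 2.321, 65.500 + 1.748] = [63.179, 67.248]. RSS = √0.698418 = 0.836.

nominal=65.500 wc=[63.179,67.248] rss=0.836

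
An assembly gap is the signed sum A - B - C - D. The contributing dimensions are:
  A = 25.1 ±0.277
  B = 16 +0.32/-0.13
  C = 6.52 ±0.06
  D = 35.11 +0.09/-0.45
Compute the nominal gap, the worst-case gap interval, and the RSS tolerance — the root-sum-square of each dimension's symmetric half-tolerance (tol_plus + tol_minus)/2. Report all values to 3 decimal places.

nominal=-32.530 wc=[-33.277,-31.613] rss=0.452

Stack each dimension's contribution:
  +A: nom +25.100 → Σnom=25.100; wc +0.277/-0.277 → slack +0.277/-0.277; half-tol=0.277, Σhalf²=0.076729
  -B: nom -16.000 → Σnom=9.100; wc +0.130/-0.320 → slack +0.407/-0.597; half-tol=0.225, Σhalf²=0.127354
  -C: nom -6.520 → Σnom=2.580; wc +0.060/-0.060 → slack +0.467/-0.657; half-tol=0.060, Σhalf²=0.130954
  -D: nom -35.110 → Σnom=-32.530; wc +0.450/-0.090 → slack +0.917/-0.747; half-tol=0.270, Σhalf²=0.203854
Nominal = -32.530. Worst-case = [-32.530 - 0.747, -32.530 + 0.917] = [-33.277, -31.613]. RSS = √0.203854 = 0.452.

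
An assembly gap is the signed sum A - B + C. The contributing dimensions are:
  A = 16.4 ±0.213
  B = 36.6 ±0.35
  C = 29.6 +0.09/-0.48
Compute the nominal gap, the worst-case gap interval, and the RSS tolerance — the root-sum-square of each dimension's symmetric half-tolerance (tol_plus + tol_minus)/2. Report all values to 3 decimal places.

nominal=9.400 wc=[8.357,10.053] rss=0.499

Stack each dimension's contribution:
  +A: nom +16.400 → Σnom=16.400; wc +0.213/-0.213 → slack +0.213/-0.213; half-tol=0.213, Σhalf²=0.045369
  -B: nom -36.600 → Σnom=-20.200; wc +0.350/-0.350 → slack +0.563/-0.563; half-tol=0.350, Σhalf²=0.167869
  +C: nom +29.600 → Σnom=9.400; wc +0.090/-0.480 → slack +0.653/-1.043; half-tol=0.285, Σhalf²=0.249094
Nominal = 9.400. Worst-case = [9.400 - 1.043, 9.400 + 0.653] = [8.357, 10.053]. RSS = √0.249094 = 0.499.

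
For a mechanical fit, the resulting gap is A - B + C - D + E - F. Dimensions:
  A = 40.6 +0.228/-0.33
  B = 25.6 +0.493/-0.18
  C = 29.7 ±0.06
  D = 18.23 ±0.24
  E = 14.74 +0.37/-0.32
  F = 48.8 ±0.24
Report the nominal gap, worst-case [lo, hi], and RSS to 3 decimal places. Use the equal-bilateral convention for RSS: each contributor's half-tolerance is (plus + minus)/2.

Stack each dimension's contribution:
  +A: nom +40.600 → Σnom=40.600; wc +0.228/-0.330 → slack +0.228/-0.330; half-tol=0.279, Σhalf²=0.077841
  -B: nom -25.600 → Σnom=15.000; wc +0.180/-0.493 → slack +0.408/-0.823; half-tol=0.337, Σhalf²=0.191073
  +C: nom +29.700 → Σnom=44.700; wc +0.060/-0.060 → slack +0.468/-0.883; half-tol=0.060, Σhalf²=0.194673
  -D: nom -18.230 → Σnom=26.470; wc +0.240/-0.240 → slack +0.708/-1.123; half-tol=0.240, Σhalf²=0.252273
  +E: nom +14.740 → Σnom=41.210; wc +0.370/-0.320 → slack +1.078/-1.443; half-tol=0.345, Σhalf²=0.371298
  -F: nom -48.800 → Σnom=-7.590; wc +0.240/-0.240 → slack +1.318/-1.683; half-tol=0.240, Σhalf²=0.428898
Nominal = -7.590. Worst-case = [-7.590 - 1.683, -7.590 + 1.318] = [-9.273, -6.272]. RSS = √0.428898 = 0.655.

nominal=-7.590 wc=[-9.273,-6.272] rss=0.655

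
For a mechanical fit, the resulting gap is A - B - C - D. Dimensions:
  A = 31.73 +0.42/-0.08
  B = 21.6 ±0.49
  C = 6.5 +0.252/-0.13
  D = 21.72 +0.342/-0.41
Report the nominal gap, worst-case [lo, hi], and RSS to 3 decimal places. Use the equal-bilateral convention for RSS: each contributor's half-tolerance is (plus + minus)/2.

nominal=-18.090 wc=[-19.254,-16.640] rss=0.693

Stack each dimension's contribution:
  +A: nom +31.730 → Σnom=31.730; wc +0.420/-0.080 → slack +0.420/-0.080; half-tol=0.250, Σhalf²=0.062500
  -B: nom -21.600 → Σnom=10.130; wc +0.490/-0.490 → slack +0.910/-0.570; half-tol=0.490, Σhalf²=0.302600
  -C: nom -6.500 → Σnom=3.630; wc +0.130/-0.252 → slack +1.040/-0.822; half-tol=0.191, Σhalf²=0.339081
  -D: nom -21.720 → Σnom=-18.090; wc +0.410/-0.342 → slack +1.450/-1.164; half-tol=0.376, Σhalf²=0.480457
Nominal = -18.090. Worst-case = [-18.090 - 1.164, -18.090 + 1.450] = [-19.254, -16.640]. RSS = √0.480457 = 0.693.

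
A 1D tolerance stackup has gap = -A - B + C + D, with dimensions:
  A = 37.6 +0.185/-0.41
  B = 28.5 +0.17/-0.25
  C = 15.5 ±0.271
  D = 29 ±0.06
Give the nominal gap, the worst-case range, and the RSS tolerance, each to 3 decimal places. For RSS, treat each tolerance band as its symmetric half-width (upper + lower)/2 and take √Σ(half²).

nominal=-21.600 wc=[-22.286,-20.609] rss=0.458

Stack each dimension's contribution:
  -A: nom -37.600 → Σnom=-37.600; wc +0.410/-0.185 → slack +0.410/-0.185; half-tol=0.297, Σhalf²=0.088506
  -B: nom -28.500 → Σnom=-66.100; wc +0.250/-0.170 → slack +0.660/-0.355; half-tol=0.210, Σhalf²=0.132606
  +C: nom +15.500 → Σnom=-50.600; wc +0.271/-0.271 → slack +0.931/-0.626; half-tol=0.271, Σhalf²=0.206047
  +D: nom +29.000 → Σnom=-21.600; wc +0.060/-0.060 → slack +0.991/-0.686; half-tol=0.060, Σhalf²=0.209647
Nominal = -21.600. Worst-case = [-21.600 - 0.686, -21.600 + 0.991] = [-22.286, -20.609]. RSS = √0.209647 = 0.458.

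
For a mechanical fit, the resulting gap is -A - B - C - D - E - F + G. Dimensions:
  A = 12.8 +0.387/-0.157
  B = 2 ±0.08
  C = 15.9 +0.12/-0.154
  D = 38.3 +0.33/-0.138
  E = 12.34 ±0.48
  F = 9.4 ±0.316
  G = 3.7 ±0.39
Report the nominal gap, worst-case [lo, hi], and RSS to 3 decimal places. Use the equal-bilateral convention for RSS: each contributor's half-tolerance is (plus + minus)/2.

nominal=-87.040 wc=[-89.143,-85.325] rss=0.798

Stack each dimension's contribution:
  -A: nom -12.800 → Σnom=-12.800; wc +0.157/-0.387 → slack +0.157/-0.387; half-tol=0.272, Σhalf²=0.073984
  -B: nom -2.000 → Σnom=-14.800; wc +0.080/-0.080 → slack +0.237/-0.467; half-tol=0.080, Σhalf²=0.080384
  -C: nom -15.900 → Σnom=-30.700; wc +0.154/-0.120 → slack +0.391/-0.587; half-tol=0.137, Σhalf²=0.099153
  -D: nom -38.300 → Σnom=-69.000; wc +0.138/-0.330 → slack +0.529/-0.917; half-tol=0.234, Σhalf²=0.153909
  -E: nom -12.340 → Σnom=-81.340; wc +0.480/-0.480 → slack +1.009/-1.397; half-tol=0.480, Σhalf²=0.384309
  -F: nom -9.400 → Σnom=-90.740; wc +0.316/-0.316 → slack +1.325/-1.713; half-tol=0.316, Σhalf²=0.484165
  +G: nom +3.700 → Σnom=-87.040; wc +0.390/-0.390 → slack +1.715/-2.103; half-tol=0.390, Σhalf²=0.636265
Nominal = -87.040. Worst-case = [-87.040 - 2.103, -87.040 + 1.715] = [-89.143, -85.325]. RSS = √0.636265 = 0.798.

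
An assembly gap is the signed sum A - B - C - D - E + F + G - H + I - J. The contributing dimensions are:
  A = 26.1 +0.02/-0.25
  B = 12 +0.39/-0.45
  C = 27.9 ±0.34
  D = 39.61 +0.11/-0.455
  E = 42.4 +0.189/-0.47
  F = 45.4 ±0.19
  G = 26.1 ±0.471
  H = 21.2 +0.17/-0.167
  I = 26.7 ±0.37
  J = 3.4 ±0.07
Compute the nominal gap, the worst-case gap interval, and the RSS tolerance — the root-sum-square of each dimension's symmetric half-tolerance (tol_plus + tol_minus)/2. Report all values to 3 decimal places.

nominal=-22.210 wc=[-24.760,-19.207] rss=0.963

Stack each dimension's contribution:
  +A: nom +26.100 → Σnom=26.100; wc +0.020/-0.250 → slack +0.020/-0.250; half-tol=0.135, Σhalf²=0.018225
  -B: nom -12.000 → Σnom=14.100; wc +0.450/-0.390 → slack +0.470/-0.640; half-tol=0.420, Σhalf²=0.194625
  -C: nom -27.900 → Σnom=-13.800; wc +0.340/-0.340 → slack +0.810/-0.980; half-tol=0.340, Σhalf²=0.310225
  -D: nom -39.610 → Σnom=-53.410; wc +0.455/-0.110 → slack +1.265/-1.090; half-tol=0.283, Σhalf²=0.390031
  -E: nom -42.400 → Σnom=-95.810; wc +0.470/-0.189 → slack +1.735/-1.279; half-tol=0.330, Σhalf²=0.498602
  +F: nom +45.400 → Σnom=-50.410; wc +0.190/-0.190 → slack +1.925/-1.469; half-tol=0.190, Σhalf²=0.534702
  +G: nom +26.100 → Σnom=-24.310; wc +0.471/-0.471 → slack +2.396/-1.940; half-tol=0.471, Σhalf²=0.756543
  -H: nom -21.200 → Σnom=-45.510; wc +0.167/-0.170 → slack +2.563/-2.110; half-tol=0.169, Σhalf²=0.784935
  +I: nom +26.700 → Σnom=-18.810; wc +0.370/-0.370 → slack +2.933/-2.480; half-tol=0.370, Σhalf²=0.921835
  -J: nom -3.400 → Σnom=-22.210; wc +0.070/-0.070 → slack +3.003/-2.550; half-tol=0.070, Σhalf²=0.926735
Nominal = -22.210. Worst-case = [-22.210 - 2.550, -22.210 + 3.003] = [-24.760, -19.207]. RSS = √0.926735 = 0.963.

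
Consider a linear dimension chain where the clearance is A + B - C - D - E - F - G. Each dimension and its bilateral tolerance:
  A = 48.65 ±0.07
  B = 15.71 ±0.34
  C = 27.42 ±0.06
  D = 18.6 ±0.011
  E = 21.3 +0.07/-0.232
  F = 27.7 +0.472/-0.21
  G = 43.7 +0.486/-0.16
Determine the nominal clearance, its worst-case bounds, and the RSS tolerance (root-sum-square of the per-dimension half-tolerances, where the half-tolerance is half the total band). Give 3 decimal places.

Stack each dimension's contribution:
  +A: nom +48.650 → Σnom=48.650; wc +0.070/-0.070 → slack +0.070/-0.070; half-tol=0.070, Σhalf²=0.004900
  +B: nom +15.710 → Σnom=64.360; wc +0.340/-0.340 → slack +0.410/-0.410; half-tol=0.340, Σhalf²=0.120500
  -C: nom -27.420 → Σnom=36.940; wc +0.060/-0.060 → slack +0.470/-0.470; half-tol=0.060, Σhalf²=0.124100
  -D: nom -18.600 → Σnom=18.340; wc +0.011/-0.011 → slack +0.481/-0.481; half-tol=0.011, Σhalf²=0.124221
  -E: nom -21.300 → Σnom=-2.960; wc +0.232/-0.070 → slack +0.713/-0.551; half-tol=0.151, Σhalf²=0.147022
  -F: nom -27.700 → Σnom=-30.660; wc +0.210/-0.472 → slack +0.923/-1.023; half-tol=0.341, Σhalf²=0.263303
  -G: nom -43.700 → Σnom=-74.360; wc +0.160/-0.486 → slack +1.083/-1.509; half-tol=0.323, Σhalf²=0.367632
Nominal = -74.360. Worst-case = [-74.360 - 1.509, -74.360 + 1.083] = [-75.869, -73.277]. RSS = √0.367632 = 0.606.

nominal=-74.360 wc=[-75.869,-73.277] rss=0.606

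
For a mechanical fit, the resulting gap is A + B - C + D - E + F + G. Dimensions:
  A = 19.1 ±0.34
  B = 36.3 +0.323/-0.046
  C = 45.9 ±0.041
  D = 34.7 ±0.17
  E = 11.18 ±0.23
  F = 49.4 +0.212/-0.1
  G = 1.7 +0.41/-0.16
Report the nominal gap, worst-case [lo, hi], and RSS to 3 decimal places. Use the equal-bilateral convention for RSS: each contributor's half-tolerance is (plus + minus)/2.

nominal=84.120 wc=[83.033,85.846] rss=0.582

Stack each dimension's contribution:
  +A: nom +19.100 → Σnom=19.100; wc +0.340/-0.340 → slack +0.340/-0.340; half-tol=0.340, Σhalf²=0.115600
  +B: nom +36.300 → Σnom=55.400; wc +0.323/-0.046 → slack +0.663/-0.386; half-tol=0.184, Σhalf²=0.149640
  -C: nom -45.900 → Σnom=9.500; wc +0.041/-0.041 → slack +0.704/-0.427; half-tol=0.041, Σhalf²=0.151321
  +D: nom +34.700 → Σnom=44.200; wc +0.170/-0.170 → slack +0.874/-0.597; half-tol=0.170, Σhalf²=0.180221
  -E: nom -11.180 → Σnom=33.020; wc +0.230/-0.230 → slack +1.104/-0.827; half-tol=0.230, Σhalf²=0.233121
  +F: nom +49.400 → Σnom=82.420; wc +0.212/-0.100 → slack +1.316/-0.927; half-tol=0.156, Σhalf²=0.257457
  +G: nom +1.700 → Σnom=84.120; wc +0.410/-0.160 → slack +1.726/-1.087; half-tol=0.285, Σhalf²=0.338682
Nominal = 84.120. Worst-case = [84.120 - 1.087, 84.120 + 1.726] = [83.033, 85.846]. RSS = √0.338682 = 0.582.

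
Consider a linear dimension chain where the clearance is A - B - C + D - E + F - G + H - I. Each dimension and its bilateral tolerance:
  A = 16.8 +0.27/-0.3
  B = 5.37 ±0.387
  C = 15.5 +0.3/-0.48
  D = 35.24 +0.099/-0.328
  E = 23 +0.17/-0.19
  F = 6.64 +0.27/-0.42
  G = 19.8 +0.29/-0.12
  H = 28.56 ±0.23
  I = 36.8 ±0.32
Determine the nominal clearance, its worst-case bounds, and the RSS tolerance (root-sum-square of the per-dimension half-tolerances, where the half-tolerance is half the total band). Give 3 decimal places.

nominal=-13.230 wc=[-15.975,-10.864] rss=0.882

Stack each dimension's contribution:
  +A: nom +16.800 → Σnom=16.800; wc +0.270/-0.300 → slack +0.270/-0.300; half-tol=0.285, Σhalf²=0.081225
  -B: nom -5.370 → Σnom=11.430; wc +0.387/-0.387 → slack +0.657/-0.687; half-tol=0.387, Σhalf²=0.230994
  -C: nom -15.500 → Σnom=-4.070; wc +0.480/-0.300 → slack +1.137/-0.987; half-tol=0.390, Σhalf²=0.383094
  +D: nom +35.240 → Σnom=31.170; wc +0.099/-0.328 → slack +1.236/-1.315; half-tol=0.214, Σhalf²=0.428676
  -E: nom -23.000 → Σnom=8.170; wc +0.190/-0.170 → slack +1.426/-1.485; half-tol=0.180, Σhalf²=0.461076
  +F: nom +6.640 → Σnom=14.810; wc +0.270/-0.420 → slack +1.696/-1.905; half-tol=0.345, Σhalf²=0.580101
  -G: nom -19.800 → Σnom=-4.990; wc +0.120/-0.290 → slack +1.816/-2.195; half-tol=0.205, Σhalf²=0.622126
  +H: nom +28.560 → Σnom=23.570; wc +0.230/-0.230 → slack +2.046/-2.425; half-tol=0.230, Σhalf²=0.675026
  -I: nom -36.800 → Σnom=-13.230; wc +0.320/-0.320 → slack +2.366/-2.745; half-tol=0.320, Σhalf²=0.777426
Nominal = -13.230. Worst-case = [-13.230 - 2.745, -13.230 + 2.366] = [-15.975, -10.864]. RSS = √0.777426 = 0.882.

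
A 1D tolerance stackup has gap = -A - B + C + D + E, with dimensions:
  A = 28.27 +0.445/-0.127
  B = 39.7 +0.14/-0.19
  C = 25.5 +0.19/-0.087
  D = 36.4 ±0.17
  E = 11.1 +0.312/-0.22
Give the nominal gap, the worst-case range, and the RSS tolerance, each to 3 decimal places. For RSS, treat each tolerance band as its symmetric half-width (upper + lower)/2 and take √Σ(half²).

nominal=5.030 wc=[3.968,6.019] rss=0.477

Stack each dimension's contribution:
  -A: nom -28.270 → Σnom=-28.270; wc +0.127/-0.445 → slack +0.127/-0.445; half-tol=0.286, Σhalf²=0.081796
  -B: nom -39.700 → Σnom=-67.970; wc +0.190/-0.140 → slack +0.317/-0.585; half-tol=0.165, Σhalf²=0.109021
  +C: nom +25.500 → Σnom=-42.470; wc +0.190/-0.087 → slack +0.507/-0.672; half-tol=0.139, Σhalf²=0.128203
  +D: nom +36.400 → Σnom=-6.070; wc +0.170/-0.170 → slack +0.677/-0.842; half-tol=0.170, Σhalf²=0.157103
  +E: nom +11.100 → Σnom=5.030; wc +0.312/-0.220 → slack +0.989/-1.062; half-tol=0.266, Σhalf²=0.227859
Nominal = 5.030. Worst-case = [5.030 - 1.062, 5.030 + 0.989] = [3.968, 6.019]. RSS = √0.227859 = 0.477.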